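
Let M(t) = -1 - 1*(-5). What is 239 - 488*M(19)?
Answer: -1713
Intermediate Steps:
M(t) = 4 (M(t) = -1 + 5 = 4)
239 - 488*M(19) = 239 - 488*4 = 239 - 1952 = -1713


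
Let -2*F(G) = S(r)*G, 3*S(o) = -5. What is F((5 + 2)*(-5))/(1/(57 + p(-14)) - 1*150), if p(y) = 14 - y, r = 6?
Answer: 14875/76494 ≈ 0.19446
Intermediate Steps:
S(o) = -5/3 (S(o) = (⅓)*(-5) = -5/3)
F(G) = 5*G/6 (F(G) = -(-5)*G/6 = 5*G/6)
F((5 + 2)*(-5))/(1/(57 + p(-14)) - 1*150) = (5*((5 + 2)*(-5))/6)/(1/(57 + (14 - 1*(-14))) - 1*150) = (5*(7*(-5))/6)/(1/(57 + (14 + 14)) - 150) = ((⅚)*(-35))/(1/(57 + 28) - 150) = -175/(6*(1/85 - 150)) = -175/(6*(-12749/85)) = -175/6*(-85/12749) = 14875/76494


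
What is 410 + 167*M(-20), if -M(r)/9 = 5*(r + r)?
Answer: 301010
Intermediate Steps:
M(r) = -90*r (M(r) = -45*(r + r) = -45*2*r = -90*r)
410 + 167*M(-20) = 410 + 167*(-90*(-20)) = 410 + 167*1800 = 410 + 300600 = 301010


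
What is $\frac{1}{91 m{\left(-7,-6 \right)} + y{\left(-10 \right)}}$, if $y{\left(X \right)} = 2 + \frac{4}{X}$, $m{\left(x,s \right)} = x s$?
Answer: $\frac{5}{19118} \approx 0.00026153$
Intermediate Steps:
$m{\left(x,s \right)} = s x$
$\frac{1}{91 m{\left(-7,-6 \right)} + y{\left(-10 \right)}} = \frac{1}{91 \left(\left(-6\right) \left(-7\right)\right) + \left(2 + \frac{4}{-10}\right)} = \frac{1}{91 \cdot 42 + \left(2 + 4 \left(- \frac{1}{10}\right)\right)} = \frac{1}{3822 + \left(2 - \frac{2}{5}\right)} = \frac{1}{3822 + \frac{8}{5}} = \frac{1}{\frac{19118}{5}} = \frac{5}{19118}$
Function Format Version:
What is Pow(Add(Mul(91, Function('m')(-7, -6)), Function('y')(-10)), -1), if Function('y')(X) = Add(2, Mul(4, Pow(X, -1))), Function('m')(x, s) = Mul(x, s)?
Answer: Rational(5, 19118) ≈ 0.00026153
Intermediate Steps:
Function('m')(x, s) = Mul(s, x)
Pow(Add(Mul(91, Function('m')(-7, -6)), Function('y')(-10)), -1) = Pow(Add(Mul(91, Mul(-6, -7)), Add(2, Mul(4, Pow(-10, -1)))), -1) = Pow(Add(Mul(91, 42), Add(2, Mul(4, Rational(-1, 10)))), -1) = Pow(Add(3822, Add(2, Rational(-2, 5))), -1) = Pow(Add(3822, Rational(8, 5)), -1) = Pow(Rational(19118, 5), -1) = Rational(5, 19118)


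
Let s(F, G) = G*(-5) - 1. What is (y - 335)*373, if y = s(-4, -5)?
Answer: -116003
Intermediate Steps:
s(F, G) = -1 - 5*G (s(F, G) = -5*G - 1 = -1 - 5*G)
y = 24 (y = -1 - 5*(-5) = -1 + 25 = 24)
(y - 335)*373 = (24 - 335)*373 = -311*373 = -116003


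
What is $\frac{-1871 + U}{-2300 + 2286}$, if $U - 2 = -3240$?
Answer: $\frac{5109}{14} \approx 364.93$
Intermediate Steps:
$U = -3238$ ($U = 2 - 3240 = -3238$)
$\frac{-1871 + U}{-2300 + 2286} = \frac{-1871 - 3238}{-2300 + 2286} = - \frac{5109}{-14} = \left(-5109\right) \left(- \frac{1}{14}\right) = \frac{5109}{14}$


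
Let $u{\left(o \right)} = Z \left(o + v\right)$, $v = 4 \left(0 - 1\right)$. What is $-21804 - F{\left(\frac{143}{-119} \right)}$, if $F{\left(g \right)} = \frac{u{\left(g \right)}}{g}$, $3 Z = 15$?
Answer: $- \frac{3121067}{143} \approx -21826.0$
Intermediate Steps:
$Z = 5$ ($Z = \frac{1}{3} \cdot 15 = 5$)
$v = -4$ ($v = 4 \left(-1\right) = -4$)
$u{\left(o \right)} = -20 + 5 o$ ($u{\left(o \right)} = 5 \left(o - 4\right) = 5 \left(-4 + o\right) = -20 + 5 o$)
$F{\left(g \right)} = \frac{-20 + 5 g}{g}$
$-21804 - F{\left(\frac{143}{-119} \right)} = -21804 - \left(5 - \frac{20}{143 \frac{1}{-119}}\right) = -21804 - \left(5 - \frac{20}{143 \left(- \frac{1}{119}\right)}\right) = -21804 - \left(5 - \frac{20}{- \frac{143}{119}}\right) = -21804 - \left(5 - - \frac{2380}{143}\right) = -21804 - \left(5 + \frac{2380}{143}\right) = -21804 - \frac{3095}{143} = - \frac{3121067}{143}$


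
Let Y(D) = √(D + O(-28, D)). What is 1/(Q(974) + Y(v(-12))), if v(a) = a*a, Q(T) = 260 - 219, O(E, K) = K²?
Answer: -41/19199 + 12*√145/19199 ≈ 0.0053909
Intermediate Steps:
Q(T) = 41
v(a) = a²
Y(D) = √(D + D²)
1/(Q(974) + Y(v(-12))) = 1/(41 + √((-12)²*(1 + (-12)²))) = 1/(41 + √(144*(1 + 144))) = 1/(41 + √(144*145)) = 1/(41 + √20880) = 1/(41 + 12*√145)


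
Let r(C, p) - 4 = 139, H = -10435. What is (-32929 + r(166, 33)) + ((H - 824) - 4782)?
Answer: -48827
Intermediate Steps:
r(C, p) = 143 (r(C, p) = 4 + 139 = 143)
(-32929 + r(166, 33)) + ((H - 824) - 4782) = (-32929 + 143) + ((-10435 - 824) - 4782) = -32786 + (-11259 - 4782) = -32786 - 16041 = -48827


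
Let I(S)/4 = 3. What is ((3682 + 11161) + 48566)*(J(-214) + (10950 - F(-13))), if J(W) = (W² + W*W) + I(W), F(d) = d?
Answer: 6503670903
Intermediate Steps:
I(S) = 12 (I(S) = 4*3 = 12)
J(W) = 12 + 2*W² (J(W) = (W² + W*W) + 12 = (W² + W²) + 12 = 2*W² + 12 = 12 + 2*W²)
((3682 + 11161) + 48566)*(J(-214) + (10950 - F(-13))) = ((3682 + 11161) + 48566)*((12 + 2*(-214)²) + (10950 - 1*(-13))) = (14843 + 48566)*((12 + 2*45796) + (10950 + 13)) = 63409*((12 + 91592) + 10963) = 63409*(91604 + 10963) = 63409*102567 = 6503670903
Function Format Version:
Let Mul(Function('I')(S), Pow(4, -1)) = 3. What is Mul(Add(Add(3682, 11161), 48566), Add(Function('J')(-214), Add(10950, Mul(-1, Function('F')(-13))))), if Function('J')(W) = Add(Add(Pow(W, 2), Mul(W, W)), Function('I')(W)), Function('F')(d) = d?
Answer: 6503670903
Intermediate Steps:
Function('I')(S) = 12 (Function('I')(S) = Mul(4, 3) = 12)
Function('J')(W) = Add(12, Mul(2, Pow(W, 2))) (Function('J')(W) = Add(Add(Pow(W, 2), Mul(W, W)), 12) = Add(Add(Pow(W, 2), Pow(W, 2)), 12) = Add(Mul(2, Pow(W, 2)), 12) = Add(12, Mul(2, Pow(W, 2))))
Mul(Add(Add(3682, 11161), 48566), Add(Function('J')(-214), Add(10950, Mul(-1, Function('F')(-13))))) = Mul(Add(Add(3682, 11161), 48566), Add(Add(12, Mul(2, Pow(-214, 2))), Add(10950, Mul(-1, -13)))) = Mul(Add(14843, 48566), Add(Add(12, Mul(2, 45796)), Add(10950, 13))) = Mul(63409, Add(Add(12, 91592), 10963)) = Mul(63409, Add(91604, 10963)) = Mul(63409, 102567) = 6503670903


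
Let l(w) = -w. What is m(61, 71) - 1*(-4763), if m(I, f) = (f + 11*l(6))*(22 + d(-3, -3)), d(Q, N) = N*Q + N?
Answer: 4903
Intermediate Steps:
d(Q, N) = N + N*Q
m(I, f) = -1848 + 28*f (m(I, f) = (f + 11*(-1*6))*(22 - 3*(1 - 3)) = (f + 11*(-6))*(22 - 3*(-2)) = (f - 66)*(22 + 6) = (-66 + f)*28 = -1848 + 28*f)
m(61, 71) - 1*(-4763) = (-1848 + 28*71) - 1*(-4763) = (-1848 + 1988) + 4763 = 140 + 4763 = 4903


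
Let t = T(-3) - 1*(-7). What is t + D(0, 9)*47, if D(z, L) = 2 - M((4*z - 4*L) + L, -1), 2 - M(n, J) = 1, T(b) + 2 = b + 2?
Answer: 51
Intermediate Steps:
T(b) = b (T(b) = -2 + (b + 2) = -2 + (2 + b) = b)
M(n, J) = 1 (M(n, J) = 2 - 1*1 = 2 - 1 = 1)
D(z, L) = 1 (D(z, L) = 2 - 1*1 = 2 - 1 = 1)
t = 4 (t = -3 - 1*(-7) = -3 + 7 = 4)
t + D(0, 9)*47 = 4 + 1*47 = 4 + 47 = 51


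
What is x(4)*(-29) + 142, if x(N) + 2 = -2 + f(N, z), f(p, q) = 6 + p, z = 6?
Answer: -32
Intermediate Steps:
x(N) = 2 + N (x(N) = -2 + (-2 + (6 + N)) = -2 + (4 + N) = 2 + N)
x(4)*(-29) + 142 = (2 + 4)*(-29) + 142 = 6*(-29) + 142 = -174 + 142 = -32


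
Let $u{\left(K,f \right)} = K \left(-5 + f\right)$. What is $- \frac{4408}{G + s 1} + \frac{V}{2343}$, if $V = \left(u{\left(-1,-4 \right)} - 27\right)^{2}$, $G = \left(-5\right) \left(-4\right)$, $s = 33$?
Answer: $- \frac{3436924}{41393} \approx -83.031$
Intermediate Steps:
$G = 20$
$V = 324$ ($V = \left(- (-5 - 4) - 27\right)^{2} = \left(\left(-1\right) \left(-9\right) - 27\right)^{2} = \left(9 - 27\right)^{2} = \left(-18\right)^{2} = 324$)
$- \frac{4408}{G + s 1} + \frac{V}{2343} = - \frac{4408}{20 + 33 \cdot 1} + \frac{324}{2343} = - \frac{4408}{20 + 33} + 324 \cdot \frac{1}{2343} = - \frac{4408}{53} + \frac{108}{781} = - \frac{3436924}{41393}$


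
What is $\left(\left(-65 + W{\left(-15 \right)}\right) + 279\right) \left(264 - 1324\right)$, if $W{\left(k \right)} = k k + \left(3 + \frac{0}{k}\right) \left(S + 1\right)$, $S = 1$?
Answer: $-471700$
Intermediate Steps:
$W{\left(k \right)} = 6 + k^{2}$ ($W{\left(k \right)} = k k + \left(3 + \frac{0}{k}\right) \left(1 + 1\right) = k^{2} + \left(3 + 0\right) 2 = k^{2} + 3 \cdot 2 = k^{2} + 6 = 6 + k^{2}$)
$\left(\left(-65 + W{\left(-15 \right)}\right) + 279\right) \left(264 - 1324\right) = \left(\left(-65 + \left(6 + \left(-15\right)^{2}\right)\right) + 279\right) \left(264 - 1324\right) = \left(\left(-65 + \left(6 + 225\right)\right) + 279\right) \left(-1060\right) = \left(\left(-65 + 231\right) + 279\right) \left(-1060\right) = \left(166 + 279\right) \left(-1060\right) = 445 \left(-1060\right) = -471700$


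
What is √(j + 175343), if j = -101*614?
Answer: √113329 ≈ 336.64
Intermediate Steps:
j = -62014
√(j + 175343) = √(-62014 + 175343) = √113329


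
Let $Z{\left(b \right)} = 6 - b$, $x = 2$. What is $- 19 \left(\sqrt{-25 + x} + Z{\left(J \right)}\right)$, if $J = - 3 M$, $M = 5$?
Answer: $-399 - 19 i \sqrt{23} \approx -399.0 - 91.121 i$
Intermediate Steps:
$J = -15$ ($J = \left(-3\right) 5 = -15$)
$- 19 \left(\sqrt{-25 + x} + Z{\left(J \right)}\right) = - 19 \left(\sqrt{-25 + 2} + \left(6 - -15\right)\right) = - 19 \left(\sqrt{-23} + \left(6 + 15\right)\right) = - 19 \left(i \sqrt{23} + 21\right) = - 19 \left(21 + i \sqrt{23}\right) = -399 - 19 i \sqrt{23}$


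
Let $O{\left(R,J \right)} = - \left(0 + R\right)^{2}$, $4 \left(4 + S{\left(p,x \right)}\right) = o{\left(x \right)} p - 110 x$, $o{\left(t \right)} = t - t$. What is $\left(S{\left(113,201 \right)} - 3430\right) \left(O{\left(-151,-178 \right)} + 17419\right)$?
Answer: $48230793$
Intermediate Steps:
$o{\left(t \right)} = 0$
$S{\left(p,x \right)} = -4 - \frac{55 x}{2}$ ($S{\left(p,x \right)} = -4 + \frac{0 p - 110 x}{4} = -4 + \frac{0 - 110 x}{4} = -4 + \frac{\left(-110\right) x}{4} = -4 - \frac{55 x}{2}$)
$O{\left(R,J \right)} = - R^{2}$
$\left(S{\left(113,201 \right)} - 3430\right) \left(O{\left(-151,-178 \right)} + 17419\right) = \left(\left(-4 - \frac{11055}{2}\right) - 3430\right) \left(- \left(-151\right)^{2} + 17419\right) = \left(\left(-4 - \frac{11055}{2}\right) - 3430\right) \left(\left(-1\right) 22801 + 17419\right) = \left(- \frac{11063}{2} - 3430\right) \left(-22801 + 17419\right) = \left(- \frac{17923}{2}\right) \left(-5382\right) = 48230793$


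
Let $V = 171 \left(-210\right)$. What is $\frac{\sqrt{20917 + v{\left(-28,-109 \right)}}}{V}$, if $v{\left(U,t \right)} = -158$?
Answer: $- \frac{\sqrt{20759}}{35910} \approx -0.0040122$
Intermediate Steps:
$V = -35910$
$\frac{\sqrt{20917 + v{\left(-28,-109 \right)}}}{V} = \frac{\sqrt{20917 - 158}}{-35910} = \sqrt{20759} \left(- \frac{1}{35910}\right) = - \frac{\sqrt{20759}}{35910}$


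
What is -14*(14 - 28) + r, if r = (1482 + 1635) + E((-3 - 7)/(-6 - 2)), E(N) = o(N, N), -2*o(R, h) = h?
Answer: 26499/8 ≈ 3312.4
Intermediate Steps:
o(R, h) = -h/2
E(N) = -N/2
r = 24931/8 (r = (1482 + 1635) - (-3 - 7)/(2*(-6 - 2)) = 3117 - (-5)/(-8) = 3117 - (-5)*(-1)/8 = 3117 - ½*5/4 = 3117 - 5/8 = 24931/8 ≈ 3116.4)
-14*(14 - 28) + r = -14*(14 - 28) + 24931/8 = -14*(-14) + 24931/8 = 196 + 24931/8 = 26499/8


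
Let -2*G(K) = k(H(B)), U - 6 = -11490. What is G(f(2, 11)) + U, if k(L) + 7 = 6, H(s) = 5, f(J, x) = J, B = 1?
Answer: -22967/2 ≈ -11484.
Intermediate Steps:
U = -11484 (U = 6 - 11490 = -11484)
k(L) = -1 (k(L) = -7 + 6 = -1)
G(K) = ½ (G(K) = -½*(-1) = ½)
G(f(2, 11)) + U = ½ - 11484 = -22967/2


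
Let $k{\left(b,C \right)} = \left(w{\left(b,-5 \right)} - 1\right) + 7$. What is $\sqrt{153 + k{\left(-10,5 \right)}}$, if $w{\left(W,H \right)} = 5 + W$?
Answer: $\sqrt{154} \approx 12.41$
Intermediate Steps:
$k{\left(b,C \right)} = 11 + b$ ($k{\left(b,C \right)} = \left(\left(5 + b\right) - 1\right) + 7 = \left(4 + b\right) + 7 = 11 + b$)
$\sqrt{153 + k{\left(-10,5 \right)}} = \sqrt{153 + \left(11 - 10\right)} = \sqrt{153 + 1} = \sqrt{154}$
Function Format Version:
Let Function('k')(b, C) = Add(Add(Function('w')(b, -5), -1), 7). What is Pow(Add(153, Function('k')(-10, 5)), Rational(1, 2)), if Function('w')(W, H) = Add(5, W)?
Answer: Pow(154, Rational(1, 2)) ≈ 12.410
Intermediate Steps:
Function('k')(b, C) = Add(11, b) (Function('k')(b, C) = Add(Add(Add(5, b), -1), 7) = Add(Add(4, b), 7) = Add(11, b))
Pow(Add(153, Function('k')(-10, 5)), Rational(1, 2)) = Pow(Add(153, Add(11, -10)), Rational(1, 2)) = Pow(Add(153, 1), Rational(1, 2)) = Pow(154, Rational(1, 2))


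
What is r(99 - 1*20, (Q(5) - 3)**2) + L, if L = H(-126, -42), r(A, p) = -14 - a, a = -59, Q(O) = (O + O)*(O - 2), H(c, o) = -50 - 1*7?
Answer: -12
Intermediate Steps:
H(c, o) = -57 (H(c, o) = -50 - 7 = -57)
Q(O) = 2*O*(-2 + O) (Q(O) = (2*O)*(-2 + O) = 2*O*(-2 + O))
r(A, p) = 45 (r(A, p) = -14 - 1*(-59) = -14 + 59 = 45)
L = -57
r(99 - 1*20, (Q(5) - 3)**2) + L = 45 - 57 = -12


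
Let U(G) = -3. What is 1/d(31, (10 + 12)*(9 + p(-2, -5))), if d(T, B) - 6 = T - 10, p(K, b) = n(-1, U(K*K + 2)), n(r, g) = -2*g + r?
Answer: 1/27 ≈ 0.037037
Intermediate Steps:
n(r, g) = r - 2*g
p(K, b) = 5 (p(K, b) = -1 - 2*(-3) = -1 + 6 = 5)
d(T, B) = -4 + T (d(T, B) = 6 + (T - 10) = 6 + (-10 + T) = -4 + T)
1/d(31, (10 + 12)*(9 + p(-2, -5))) = 1/(-4 + 31) = 1/27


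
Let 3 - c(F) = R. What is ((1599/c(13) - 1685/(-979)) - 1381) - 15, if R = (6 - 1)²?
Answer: -261119/178 ≈ -1467.0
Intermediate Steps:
R = 25 (R = 5² = 25)
c(F) = -22 (c(F) = 3 - 1*25 = 3 - 25 = -22)
((1599/c(13) - 1685/(-979)) - 1381) - 15 = ((1599/(-22) - 1685/(-979)) - 1381) - 15 = ((1599*(-1/22) - 1685*(-1/979)) - 1381) - 15 = ((-1599/22 + 1685/979) - 1381) - 15 = (-12631/178 - 1381) - 15 = -258449/178 - 15 = -261119/178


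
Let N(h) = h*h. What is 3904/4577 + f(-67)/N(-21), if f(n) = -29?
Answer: 1588931/2018457 ≈ 0.78720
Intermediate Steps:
N(h) = h²
3904/4577 + f(-67)/N(-21) = 3904/4577 - 29/((-21)²) = 3904*(1/4577) - 29/441 = 3904/4577 - 29*1/441 = 3904/4577 - 29/441 = 1588931/2018457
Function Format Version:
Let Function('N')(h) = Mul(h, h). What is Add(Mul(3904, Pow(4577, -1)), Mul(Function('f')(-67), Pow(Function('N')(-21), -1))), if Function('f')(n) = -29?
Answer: Rational(1588931, 2018457) ≈ 0.78720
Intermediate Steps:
Function('N')(h) = Pow(h, 2)
Add(Mul(3904, Pow(4577, -1)), Mul(Function('f')(-67), Pow(Function('N')(-21), -1))) = Add(Mul(3904, Pow(4577, -1)), Mul(-29, Pow(Pow(-21, 2), -1))) = Add(Mul(3904, Rational(1, 4577)), Mul(-29, Pow(441, -1))) = Add(Rational(3904, 4577), Mul(-29, Rational(1, 441))) = Add(Rational(3904, 4577), Rational(-29, 441)) = Rational(1588931, 2018457)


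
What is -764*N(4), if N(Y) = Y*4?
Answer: -12224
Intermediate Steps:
N(Y) = 4*Y
-764*N(4) = -3056*4 = -764*16 = -12224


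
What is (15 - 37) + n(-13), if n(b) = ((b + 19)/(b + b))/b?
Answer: -3715/169 ≈ -21.982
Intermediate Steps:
n(b) = (19 + b)/(2*b**2) (n(b) = ((19 + b)/((2*b)))/b = ((19 + b)*(1/(2*b)))/b = ((19 + b)/(2*b))/b = (19 + b)/(2*b**2))
(15 - 37) + n(-13) = (15 - 37) + (1/2)*(19 - 13)/(-13)**2 = -22 + (1/2)*(1/169)*6 = -22 + 3/169 = -3715/169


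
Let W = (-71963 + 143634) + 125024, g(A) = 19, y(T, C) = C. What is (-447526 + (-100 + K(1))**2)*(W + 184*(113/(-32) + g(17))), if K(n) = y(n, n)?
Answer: -349376774625/4 ≈ -8.7344e+10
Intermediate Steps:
K(n) = n
W = 196695 (W = 71671 + 125024 = 196695)
(-447526 + (-100 + K(1))**2)*(W + 184*(113/(-32) + g(17))) = (-447526 + (-100 + 1)**2)*(196695 + 184*(113/(-32) + 19)) = (-447526 + (-99)**2)*(196695 + 184*(113*(-1/32) + 19)) = (-447526 + 9801)*(196695 + 184*(-113/32 + 19)) = -437725*(196695 + 184*(495/32)) = -437725*(196695 + 11385/4) = -437725*798165/4 = -349376774625/4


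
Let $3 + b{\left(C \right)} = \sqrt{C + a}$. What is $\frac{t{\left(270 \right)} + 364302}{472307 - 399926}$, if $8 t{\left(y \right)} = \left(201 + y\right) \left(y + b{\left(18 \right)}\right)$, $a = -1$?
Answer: $\frac{1013391}{193016} + \frac{157 \sqrt{17}}{193016} \approx 5.2536$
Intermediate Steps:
$b{\left(C \right)} = -3 + \sqrt{-1 + C}$ ($b{\left(C \right)} = -3 + \sqrt{C - 1} = -3 + \sqrt{-1 + C}$)
$t{\left(y \right)} = \frac{\left(201 + y\right) \left(-3 + y + \sqrt{17}\right)}{8}$ ($t{\left(y \right)} = \frac{\left(201 + y\right) \left(y - \left(3 - \sqrt{-1 + 18}\right)\right)}{8} = \frac{\left(201 + y\right) \left(y - \left(3 - \sqrt{17}\right)\right)}{8} = \frac{\left(201 + y\right) \left(-3 + y + \sqrt{17}\right)}{8}$)
$\frac{t{\left(270 \right)} + 364302}{472307 - 399926} = \frac{\left(- \frac{603}{8} + \frac{270^{2}}{8} + \frac{99}{4} \cdot 270 + \frac{201 \sqrt{17}}{8} + \frac{1}{8} \cdot 270 \sqrt{17}\right) + 364302}{472307 - 399926} = \frac{\left(- \frac{603}{8} + \frac{1}{8} \cdot 72900 + \frac{13365}{2} + \frac{201 \sqrt{17}}{8} + \frac{135 \sqrt{17}}{4}\right) + 364302}{72381} = \left(\left(- \frac{603}{8} + \frac{18225}{2} + \frac{13365}{2} + \frac{201 \sqrt{17}}{8} + \frac{135 \sqrt{17}}{4}\right) + 364302\right) \frac{1}{72381} = \left(\left(\frac{125757}{8} + \frac{471 \sqrt{17}}{8}\right) + 364302\right) \frac{1}{72381} = \left(\frac{3040173}{8} + \frac{471 \sqrt{17}}{8}\right) \frac{1}{72381} = \frac{1013391}{193016} + \frac{157 \sqrt{17}}{193016}$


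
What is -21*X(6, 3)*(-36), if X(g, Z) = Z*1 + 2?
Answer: 3780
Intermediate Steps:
X(g, Z) = 2 + Z (X(g, Z) = Z + 2 = 2 + Z)
-21*X(6, 3)*(-36) = -21*(2 + 3)*(-36) = -21*5*(-36) = -105*(-36) = 3780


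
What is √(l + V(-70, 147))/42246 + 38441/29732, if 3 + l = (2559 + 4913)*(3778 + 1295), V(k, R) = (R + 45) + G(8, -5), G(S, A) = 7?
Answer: 38441/29732 + √9476413/21123 ≈ 1.4387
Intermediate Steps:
V(k, R) = 52 + R (V(k, R) = (R + 45) + 7 = (45 + R) + 7 = 52 + R)
l = 37905453 (l = -3 + (2559 + 4913)*(3778 + 1295) = -3 + 7472*5073 = -3 + 37905456 = 37905453)
√(l + V(-70, 147))/42246 + 38441/29732 = √(37905453 + (52 + 147))/42246 + 38441/29732 = √(37905453 + 199)*(1/42246) + 38441*(1/29732) = √37905652*(1/42246) + 38441/29732 = (2*√9476413)*(1/42246) + 38441/29732 = √9476413/21123 + 38441/29732 = 38441/29732 + √9476413/21123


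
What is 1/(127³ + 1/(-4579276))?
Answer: 4579276/9380111110707 ≈ 4.8819e-7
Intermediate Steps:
1/(127³ + 1/(-4579276)) = 1/(2048383 - 1/4579276) = 1/(9380111110707/4579276) = 4579276/9380111110707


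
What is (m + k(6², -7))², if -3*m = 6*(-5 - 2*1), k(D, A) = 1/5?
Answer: 5041/25 ≈ 201.64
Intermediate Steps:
k(D, A) = ⅕
m = 14 (m = -2*(-5 - 2*1) = -2*(-5 - 2) = -2*(-7) = -⅓*(-42) = 14)
(m + k(6², -7))² = (14 + ⅕)² = (71/5)² = 5041/25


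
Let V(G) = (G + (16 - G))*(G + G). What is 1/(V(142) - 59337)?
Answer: -1/54793 ≈ -1.8251e-5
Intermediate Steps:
V(G) = 32*G (V(G) = 16*(2*G) = 32*G)
1/(V(142) - 59337) = 1/(32*142 - 59337) = 1/(4544 - 59337) = 1/(-54793) = -1/54793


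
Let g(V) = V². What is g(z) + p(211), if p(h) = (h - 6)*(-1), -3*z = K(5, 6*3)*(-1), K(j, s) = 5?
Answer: -1820/9 ≈ -202.22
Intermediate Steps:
z = 5/3 (z = -5*(-1)/3 = -⅓*(-5) = 5/3 ≈ 1.6667)
p(h) = 6 - h (p(h) = (-6 + h)*(-1) = 6 - h)
g(z) + p(211) = (5/3)² + (6 - 1*211) = 25/9 + (6 - 211) = 25/9 - 205 = -1820/9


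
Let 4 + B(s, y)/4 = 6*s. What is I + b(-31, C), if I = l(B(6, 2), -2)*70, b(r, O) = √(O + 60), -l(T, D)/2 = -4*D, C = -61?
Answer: -1120 + I ≈ -1120.0 + 1.0*I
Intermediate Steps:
B(s, y) = -16 + 24*s (B(s, y) = -16 + 4*(6*s) = -16 + 24*s)
l(T, D) = 8*D (l(T, D) = -(-8)*D = 8*D)
b(r, O) = √(60 + O)
I = -1120 (I = (8*(-2))*70 = -16*70 = -1120)
I + b(-31, C) = -1120 + √(60 - 61) = -1120 + √(-1) = -1120 + I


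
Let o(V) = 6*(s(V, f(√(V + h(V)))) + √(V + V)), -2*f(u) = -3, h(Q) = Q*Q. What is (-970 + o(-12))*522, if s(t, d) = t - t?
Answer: -506340 + 6264*I*√6 ≈ -5.0634e+5 + 15344.0*I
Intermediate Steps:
h(Q) = Q²
f(u) = 3/2 (f(u) = -½*(-3) = 3/2)
s(t, d) = 0
o(V) = 6*√2*√V (o(V) = 6*(0 + √(V + V)) = 6*(0 + √(2*V)) = 6*(0 + √2*√V) = 6*(√2*√V) = 6*√2*√V)
(-970 + o(-12))*522 = (-970 + 6*√2*√(-12))*522 = (-970 + 6*√2*(2*I*√3))*522 = (-970 + 12*I*√6)*522 = -506340 + 6264*I*√6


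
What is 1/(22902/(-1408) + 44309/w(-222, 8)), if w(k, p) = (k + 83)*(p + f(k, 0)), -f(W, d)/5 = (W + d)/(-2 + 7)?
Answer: -1023040/18058273 ≈ -0.056652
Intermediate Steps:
f(W, d) = -W - d (f(W, d) = -5*(W + d)/(-2 + 7) = -5*(W + d)/5 = -5*(W/5 + d/5) = -W - d)
w(k, p) = (83 + k)*(p - k) (w(k, p) = (k + 83)*(p + (-k - 1*0)) = (83 + k)*(p + (-k + 0)) = (83 + k)*(p - k))
1/(22902/(-1408) + 44309/w(-222, 8)) = 1/(22902/(-1408) + 44309/(-1*(-222)² - 83*(-222) + 83*8 - 222*8)) = 1/(22902*(-1/1408) + 44309/(-1*49284 + 18426 + 664 - 1776)) = 1/(-1041/64 + 44309/(-49284 + 18426 + 664 - 1776)) = 1/(-1041/64 + 44309/(-31970)) = 1/(-1041/64 + 44309*(-1/31970)) = 1/(-1041/64 - 44309/31970) = 1/(-18058273/1023040) = -1023040/18058273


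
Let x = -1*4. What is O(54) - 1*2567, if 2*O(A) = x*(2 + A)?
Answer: -2679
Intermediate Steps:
x = -4
O(A) = -4 - 2*A (O(A) = (-4*(2 + A))/2 = (-8 - 4*A)/2 = -4 - 2*A)
O(54) - 1*2567 = (-4 - 2*54) - 1*2567 = (-4 - 108) - 2567 = -112 - 2567 = -2679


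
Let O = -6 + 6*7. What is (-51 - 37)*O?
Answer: -3168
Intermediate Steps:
O = 36 (O = -6 + 42 = 36)
(-51 - 37)*O = (-51 - 37)*36 = -88*36 = -3168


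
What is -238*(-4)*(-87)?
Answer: -82824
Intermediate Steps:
-238*(-4)*(-87) = -34*(-28)*(-87) = 952*(-87) = -82824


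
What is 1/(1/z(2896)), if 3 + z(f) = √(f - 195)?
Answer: -3 + √2701 ≈ 48.971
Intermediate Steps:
z(f) = -3 + √(-195 + f) (z(f) = -3 + √(f - 195) = -3 + √(-195 + f))
1/(1/z(2896)) = 1/(1/(-3 + √(-195 + 2896))) = 1/(1/(-3 + √2701)) = -3 + √2701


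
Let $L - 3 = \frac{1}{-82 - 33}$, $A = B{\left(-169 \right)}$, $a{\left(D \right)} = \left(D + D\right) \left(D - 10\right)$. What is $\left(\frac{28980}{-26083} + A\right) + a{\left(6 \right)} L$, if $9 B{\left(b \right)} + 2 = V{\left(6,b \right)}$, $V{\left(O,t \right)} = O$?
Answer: $- \frac{3894138584}{26995905} \approx -144.25$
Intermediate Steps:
$B{\left(b \right)} = \frac{4}{9}$ ($B{\left(b \right)} = - \frac{2}{9} + \frac{1}{9} \cdot 6 = - \frac{2}{9} + \frac{2}{3} = \frac{4}{9}$)
$a{\left(D \right)} = 2 D \left(-10 + D\right)$
$A = \frac{4}{9} \approx 0.44444$
$L = \frac{344}{115}$ ($L = 3 + \frac{1}{-82 - 33} = 3 + \frac{1}{-115} = 3 - \frac{1}{115} = \frac{344}{115} \approx 2.9913$)
$\left(\frac{28980}{-26083} + A\right) + a{\left(6 \right)} L = \left(\frac{28980}{-26083} + \frac{4}{9}\right) + 2 \cdot 6 \left(-10 + 6\right) \frac{344}{115} = \left(28980 \left(- \frac{1}{26083}\right) + \frac{4}{9}\right) + 2 \cdot 6 \left(-4\right) \frac{344}{115} = \left(- \frac{28980}{26083} + \frac{4}{9}\right) - \frac{16512}{115} = - \frac{156488}{234747} - \frac{16512}{115} = - \frac{3894138584}{26995905}$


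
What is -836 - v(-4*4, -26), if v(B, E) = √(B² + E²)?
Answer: -836 - 2*√233 ≈ -866.53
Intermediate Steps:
-836 - v(-4*4, -26) = -836 - √((-4*4)² + (-26)²) = -836 - √((-16)² + 676) = -836 - √(256 + 676) = -836 - √932 = -836 - 2*√233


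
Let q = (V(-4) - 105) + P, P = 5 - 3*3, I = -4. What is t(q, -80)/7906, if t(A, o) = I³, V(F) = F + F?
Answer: -32/3953 ≈ -0.0080951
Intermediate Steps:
V(F) = 2*F
P = -4 (P = 5 - 9 = -4)
q = -117 (q = (2*(-4) - 105) - 4 = (-8 - 105) - 4 = -113 - 4 = -117)
t(A, o) = -64 (t(A, o) = (-4)³ = -64)
t(q, -80)/7906 = -64/7906 = -64*1/7906 = -32/3953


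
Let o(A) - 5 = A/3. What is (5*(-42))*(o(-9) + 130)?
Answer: -27720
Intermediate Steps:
o(A) = 5 + A/3
(5*(-42))*(o(-9) + 130) = (5*(-42))*((5 + (⅓)*(-9)) + 130) = -210*((5 - 3) + 130) = -210*(2 + 130) = -210*132 = -27720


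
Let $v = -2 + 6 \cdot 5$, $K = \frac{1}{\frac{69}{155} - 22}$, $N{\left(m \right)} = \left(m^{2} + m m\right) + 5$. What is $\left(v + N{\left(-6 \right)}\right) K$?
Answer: $- \frac{16275}{3341} \approx -4.8713$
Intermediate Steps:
$N{\left(m \right)} = 5 + 2 m^{2}$ ($N{\left(m \right)} = \left(m^{2} + m^{2}\right) + 5 = 2 m^{2} + 5 = 5 + 2 m^{2}$)
$K = - \frac{155}{3341}$ ($K = \frac{1}{69 \cdot \frac{1}{155} - 22} = \frac{1}{\frac{69}{155} - 22} = \frac{1}{- \frac{3341}{155}} = - \frac{155}{3341} \approx -0.046393$)
$v = 28$ ($v = -2 + 30 = 28$)
$\left(v + N{\left(-6 \right)}\right) K = \left(28 + \left(5 + 2 \left(-6\right)^{2}\right)\right) \left(- \frac{155}{3341}\right) = \left(28 + \left(5 + 2 \cdot 36\right)\right) \left(- \frac{155}{3341}\right) = \left(28 + \left(5 + 72\right)\right) \left(- \frac{155}{3341}\right) = \left(28 + 77\right) \left(- \frac{155}{3341}\right) = 105 \left(- \frac{155}{3341}\right) = - \frac{16275}{3341}$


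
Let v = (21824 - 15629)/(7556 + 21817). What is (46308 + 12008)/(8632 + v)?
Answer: 570971956/84517977 ≈ 6.7556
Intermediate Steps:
v = 2065/9791 (v = 6195/29373 = 6195*(1/29373) = 2065/9791 ≈ 0.21091)
(46308 + 12008)/(8632 + v) = (46308 + 12008)/(8632 + 2065/9791) = 58316/(84517977/9791) = 58316*(9791/84517977) = 570971956/84517977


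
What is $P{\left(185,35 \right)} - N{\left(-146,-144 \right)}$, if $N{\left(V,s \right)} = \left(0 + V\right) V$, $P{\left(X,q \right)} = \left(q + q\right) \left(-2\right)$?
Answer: $-21456$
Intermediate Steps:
$P{\left(X,q \right)} = - 4 q$ ($P{\left(X,q \right)} = 2 q \left(-2\right) = - 4 q$)
$N{\left(V,s \right)} = V^{2}$ ($N{\left(V,s \right)} = V V = V^{2}$)
$P{\left(185,35 \right)} - N{\left(-146,-144 \right)} = \left(-4\right) 35 - \left(-146\right)^{2} = -140 - 21316 = -21456$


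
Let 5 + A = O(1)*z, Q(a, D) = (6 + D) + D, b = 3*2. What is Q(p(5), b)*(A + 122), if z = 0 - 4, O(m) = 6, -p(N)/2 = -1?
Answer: 1674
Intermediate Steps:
p(N) = 2 (p(N) = -2*(-1) = 2)
z = -4
b = 6
Q(a, D) = 6 + 2*D
A = -29 (A = -5 + 6*(-4) = -5 - 24 = -29)
Q(p(5), b)*(A + 122) = (6 + 2*6)*(-29 + 122) = (6 + 12)*93 = 18*93 = 1674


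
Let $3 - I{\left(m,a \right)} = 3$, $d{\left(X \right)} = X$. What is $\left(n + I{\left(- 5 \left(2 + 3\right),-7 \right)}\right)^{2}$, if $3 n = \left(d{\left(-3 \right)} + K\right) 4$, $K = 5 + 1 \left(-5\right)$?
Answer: $16$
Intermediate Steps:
$I{\left(m,a \right)} = 0$ ($I{\left(m,a \right)} = 3 - 3 = 0$)
$K = 0$ ($K = 5 - 5 = 0$)
$n = -4$ ($n = \frac{\left(-3 + 0\right) 4}{3} = \frac{\left(-3\right) 4}{3} = \frac{1}{3} \left(-12\right) = -4$)
$\left(n + I{\left(- 5 \left(2 + 3\right),-7 \right)}\right)^{2} = \left(-4 + 0\right)^{2} = \left(-4\right)^{2} = 16$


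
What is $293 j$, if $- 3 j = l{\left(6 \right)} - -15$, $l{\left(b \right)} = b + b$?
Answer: $-2637$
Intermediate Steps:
$l{\left(b \right)} = 2 b$
$j = -9$ ($j = - \frac{2 \cdot 6 - -15}{3} = - \frac{12 + 15}{3} = \left(- \frac{1}{3}\right) 27 = -9$)
$293 j = 293 \left(-9\right) = -2637$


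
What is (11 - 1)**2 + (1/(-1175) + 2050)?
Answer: 2526249/1175 ≈ 2150.0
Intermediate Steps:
(11 - 1)**2 + (1/(-1175) + 2050) = 10**2 + (-1/1175 + 2050) = 100 + 2408749/1175 = 2526249/1175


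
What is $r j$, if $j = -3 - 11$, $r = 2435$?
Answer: $-34090$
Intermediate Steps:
$j = -14$ ($j = -3 - 11 = -14$)
$r j = 2435 \left(-14\right) = -34090$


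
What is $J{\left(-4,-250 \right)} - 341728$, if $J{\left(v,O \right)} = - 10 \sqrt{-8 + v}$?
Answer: $-341728 - 20 i \sqrt{3} \approx -3.4173 \cdot 10^{5} - 34.641 i$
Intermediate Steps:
$J{\left(-4,-250 \right)} - 341728 = - 10 \sqrt{-8 - 4} - 341728 = - 10 \sqrt{-12} - 341728 = - 10 \cdot 2 i \sqrt{3} - 341728 = - 20 i \sqrt{3} - 341728 = -341728 - 20 i \sqrt{3}$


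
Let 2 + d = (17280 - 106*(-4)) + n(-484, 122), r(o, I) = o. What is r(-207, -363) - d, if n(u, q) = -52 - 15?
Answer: -17842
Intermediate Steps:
n(u, q) = -67
d = 17635 (d = -2 + ((17280 - 106*(-4)) - 67) = -2 + ((17280 + 424) - 67) = -2 + (17704 - 67) = -2 + 17637 = 17635)
r(-207, -363) - d = -207 - 1*17635 = -207 - 17635 = -17842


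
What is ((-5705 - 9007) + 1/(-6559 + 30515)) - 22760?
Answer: -897679231/23956 ≈ -37472.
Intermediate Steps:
((-5705 - 9007) + 1/(-6559 + 30515)) - 22760 = (-14712 + 1/23956) - 22760 = -352440671/23956 - 22760 = -897679231/23956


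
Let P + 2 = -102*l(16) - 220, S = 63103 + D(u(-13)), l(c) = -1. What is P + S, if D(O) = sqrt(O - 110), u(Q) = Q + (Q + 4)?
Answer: 62983 + 2*I*sqrt(33) ≈ 62983.0 + 11.489*I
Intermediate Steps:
u(Q) = 4 + 2*Q (u(Q) = Q + (4 + Q) = 4 + 2*Q)
D(O) = sqrt(-110 + O)
S = 63103 + 2*I*sqrt(33) (S = 63103 + sqrt(-110 + (4 + 2*(-13))) = 63103 + sqrt(-110 + (4 - 26)) = 63103 + sqrt(-110 - 22) = 63103 + sqrt(-132) = 63103 + 2*I*sqrt(33) ≈ 63103.0 + 11.489*I)
P = -120 (P = -2 + (-102*(-1) - 220) = -2 + (102 - 220) = -2 - 118 = -120)
P + S = -120 + (63103 + 2*I*sqrt(33)) = 62983 + 2*I*sqrt(33)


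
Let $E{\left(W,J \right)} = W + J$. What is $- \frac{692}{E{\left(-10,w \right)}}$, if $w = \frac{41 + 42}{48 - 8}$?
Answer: $\frac{27680}{317} \approx 87.319$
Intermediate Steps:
$w = \frac{83}{40} \approx 2.075$
$E{\left(W,J \right)} = J + W$
$- \frac{692}{E{\left(-10,w \right)}} = - \frac{692}{\frac{83}{40} - 10} = - \frac{692}{- \frac{317}{40}} = \left(-692\right) \left(- \frac{40}{317}\right) = \frac{27680}{317}$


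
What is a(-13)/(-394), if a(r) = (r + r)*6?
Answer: 78/197 ≈ 0.39594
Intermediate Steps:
a(r) = 12*r (a(r) = (2*r)*6 = 12*r)
a(-13)/(-394) = (12*(-13))/(-394) = -156*(-1/394) = 78/197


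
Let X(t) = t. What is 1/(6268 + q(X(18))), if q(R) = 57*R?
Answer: 1/7294 ≈ 0.00013710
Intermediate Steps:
1/(6268 + q(X(18))) = 1/(6268 + 57*18) = 1/(6268 + 1026) = 1/7294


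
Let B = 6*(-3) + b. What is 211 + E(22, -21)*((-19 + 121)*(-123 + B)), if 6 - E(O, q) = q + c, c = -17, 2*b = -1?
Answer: -634841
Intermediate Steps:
b = -½ (b = (½)*(-1) = -½ ≈ -0.50000)
E(O, q) = 23 - q (E(O, q) = 6 - (q - 17) = 6 - (-17 + q) = 6 + (17 - q) = 23 - q)
B = -37/2 (B = 6*(-3) - ½ = -18 - ½ = -37/2 ≈ -18.500)
211 + E(22, -21)*((-19 + 121)*(-123 + B)) = 211 + (23 - 1*(-21))*((-19 + 121)*(-123 - 37/2)) = 211 + (23 + 21)*(102*(-283/2)) = 211 + 44*(-14433) = 211 - 635052 = -634841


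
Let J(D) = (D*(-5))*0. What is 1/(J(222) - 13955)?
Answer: -1/13955 ≈ -7.1659e-5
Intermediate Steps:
J(D) = 0 (J(D) = -5*D*0 = 0)
1/(J(222) - 13955) = 1/(0 - 13955) = 1/(-13955) = -1/13955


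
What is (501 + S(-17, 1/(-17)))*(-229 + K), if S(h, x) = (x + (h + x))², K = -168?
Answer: -91099590/289 ≈ -3.1522e+5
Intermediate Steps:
S(h, x) = (h + 2*x)²
(501 + S(-17, 1/(-17)))*(-229 + K) = (501 + (-17 + 2/(-17))²)*(-229 - 168) = (501 + (-17 + 2*(-1/17))²)*(-397) = (501 + (-17 - 2/17)²)*(-397) = (501 + (-291/17)²)*(-397) = (501 + 84681/289)*(-397) = (229470/289)*(-397) = -91099590/289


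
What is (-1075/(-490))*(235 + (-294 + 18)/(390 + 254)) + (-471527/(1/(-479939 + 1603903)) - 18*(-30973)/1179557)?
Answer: -214423321395199757271/404588051 ≈ -5.2998e+11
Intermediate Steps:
(-1075/(-490))*(235 + (-294 + 18)/(390 + 254)) + (-471527/(1/(-479939 + 1603903)) - 18*(-30973)/1179557) = (-1075*(-1/490))*(235 - 276/644) + (-471527/(1/1123964) + 557514*(1/1179557)) = 215*(235 - 276*1/644)/98 + (-471527/1/1123964 + 557514/1179557) = 215*(235 - 3/7)/98 + (-471527*1123964 + 557514/1179557) = (215/98)*(1642/7) + (-529979373028 + 557514/1179557) = 176515/343 - 625140879310231082/1179557 = -214423321395199757271/404588051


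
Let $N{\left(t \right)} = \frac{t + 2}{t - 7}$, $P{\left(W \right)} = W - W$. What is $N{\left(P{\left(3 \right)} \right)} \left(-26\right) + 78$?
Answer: $\frac{598}{7} \approx 85.429$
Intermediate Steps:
$P{\left(W \right)} = 0$
$N{\left(t \right)} = \frac{2 + t}{-7 + t}$
$N{\left(P{\left(3 \right)} \right)} \left(-26\right) + 78 = \frac{2 + 0}{-7 + 0} \left(-26\right) + 78 = \frac{1}{-7} \cdot 2 \left(-26\right) + 78 = \left(- \frac{1}{7}\right) 2 \left(-26\right) + 78 = \left(- \frac{2}{7}\right) \left(-26\right) + 78 = \frac{52}{7} + 78 = \frac{598}{7}$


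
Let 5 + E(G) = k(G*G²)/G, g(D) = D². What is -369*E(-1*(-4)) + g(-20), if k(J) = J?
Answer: -3659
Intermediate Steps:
E(G) = -5 + G² (E(G) = -5 + (G*G²)/G = -5 + G³/G = -5 + G²)
-369*E(-1*(-4)) + g(-20) = -369*(-5 + (-1*(-4))²) + (-20)² = -369*(-5 + 4²) + 400 = -369*(-5 + 16) + 400 = -369*11 + 400 = -4059 + 400 = -3659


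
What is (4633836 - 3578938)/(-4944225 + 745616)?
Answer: -1054898/4198609 ≈ -0.25125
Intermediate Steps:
(4633836 - 3578938)/(-4944225 + 745616) = 1054898/(-4198609) = 1054898*(-1/4198609) = -1054898/4198609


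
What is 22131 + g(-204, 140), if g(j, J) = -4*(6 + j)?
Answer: 22923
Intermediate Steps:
g(j, J) = -24 - 4*j
22131 + g(-204, 140) = 22131 + (-24 - 4*(-204)) = 22131 + (-24 + 816) = 22131 + 792 = 22923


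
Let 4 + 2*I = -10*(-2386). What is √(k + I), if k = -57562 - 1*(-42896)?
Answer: 37*I*√2 ≈ 52.326*I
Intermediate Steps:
I = 11928 (I = -2 + (-10*(-2386))/2 = -2 + (½)*23860 = -2 + 11930 = 11928)
k = -14666 (k = -57562 + 42896 = -14666)
√(k + I) = √(-14666 + 11928) = √(-2738) = 37*I*√2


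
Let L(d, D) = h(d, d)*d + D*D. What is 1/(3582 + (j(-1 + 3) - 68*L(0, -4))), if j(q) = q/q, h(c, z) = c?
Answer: 1/2495 ≈ 0.00040080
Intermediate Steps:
L(d, D) = D² + d² (L(d, D) = d*d + D*D = d² + D² = D² + d²)
j(q) = 1
1/(3582 + (j(-1 + 3) - 68*L(0, -4))) = 1/(3582 + (1 - 68*((-4)² + 0²))) = 1/(3582 + (1 - 68*(16 + 0))) = 1/(3582 + (1 - 68*16)) = 1/(3582 + (1 - 1088)) = 1/(3582 - 1087) = 1/2495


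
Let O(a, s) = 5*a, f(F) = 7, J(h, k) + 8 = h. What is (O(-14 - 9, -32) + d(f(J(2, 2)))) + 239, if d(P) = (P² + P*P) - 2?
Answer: 220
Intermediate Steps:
J(h, k) = -8 + h
d(P) = -2 + 2*P² (d(P) = (P² + P²) - 2 = 2*P² - 2 = -2 + 2*P²)
(O(-14 - 9, -32) + d(f(J(2, 2)))) + 239 = (5*(-14 - 9) + (-2 + 2*7²)) + 239 = (5*(-23) + (-2 + 2*49)) + 239 = (-115 + (-2 + 98)) + 239 = (-115 + 96) + 239 = -19 + 239 = 220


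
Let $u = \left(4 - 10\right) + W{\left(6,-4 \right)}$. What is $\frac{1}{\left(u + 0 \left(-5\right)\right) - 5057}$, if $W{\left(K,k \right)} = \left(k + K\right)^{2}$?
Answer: $- \frac{1}{5059} \approx -0.00019767$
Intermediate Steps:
$W{\left(K,k \right)} = \left(K + k\right)^{2}$
$u = -2$ ($u = \left(4 - 10\right) + \left(6 - 4\right)^{2} = -6 + 2^{2} = -6 + 4 = -2$)
$\frac{1}{\left(u + 0 \left(-5\right)\right) - 5057} = \frac{1}{\left(-2 + 0 \left(-5\right)\right) - 5057} = \frac{1}{\left(-2 + 0\right) - 5057} = \frac{1}{-2 - 5057} = \frac{1}{-5059} = - \frac{1}{5059}$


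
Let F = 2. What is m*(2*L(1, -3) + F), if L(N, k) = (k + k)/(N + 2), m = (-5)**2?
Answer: -50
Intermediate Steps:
m = 25
L(N, k) = 2*k/(2 + N) (L(N, k) = (2*k)/(2 + N) = 2*k/(2 + N))
m*(2*L(1, -3) + F) = 25*(2*(2*(-3)/(2 + 1)) + 2) = 25*(2*(2*(-3)/3) + 2) = 25*(2*(2*(-3)*(1/3)) + 2) = 25*(2*(-2) + 2) = 25*(-4 + 2) = 25*(-2) = -50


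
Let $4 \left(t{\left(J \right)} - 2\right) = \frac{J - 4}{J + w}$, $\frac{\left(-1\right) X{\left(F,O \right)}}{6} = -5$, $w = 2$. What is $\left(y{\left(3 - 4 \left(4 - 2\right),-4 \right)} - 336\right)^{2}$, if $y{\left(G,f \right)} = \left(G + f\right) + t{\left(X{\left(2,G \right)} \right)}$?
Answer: $\frac{481319721}{4096} \approx 1.1751 \cdot 10^{5}$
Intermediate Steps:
$X{\left(F,O \right)} = 30$ ($X{\left(F,O \right)} = \left(-6\right) \left(-5\right) = 30$)
$t{\left(J \right)} = 2 + \frac{-4 + J}{4 \left(2 + J\right)}$ ($t{\left(J \right)} = 2 + \frac{\left(J - 4\right) \frac{1}{J + 2}}{4} = 2 + \frac{\left(-4 + J\right) \frac{1}{2 + J}}{4} = 2 + \frac{\frac{1}{2 + J} \left(-4 + J\right)}{4} = 2 + \frac{-4 + J}{4 \left(2 + J\right)}$)
$y{\left(G,f \right)} = \frac{141}{64} + G + f$ ($y{\left(G,f \right)} = \left(G + f\right) + \frac{3 \left(4 + 3 \cdot 30\right)}{4 \left(2 + 30\right)} = \left(G + f\right) + \frac{3 \left(4 + 90\right)}{4 \cdot 32} = \left(G + f\right) + \frac{3}{4} \cdot \frac{1}{32} \cdot 94 = \left(G + f\right) + \frac{141}{64} = \frac{141}{64} + G + f$)
$\left(y{\left(3 - 4 \left(4 - 2\right),-4 \right)} - 336\right)^{2} = \left(\left(\frac{141}{64} + \left(3 - 4 \left(4 - 2\right)\right) - 4\right) - 336\right)^{2} = \left(\left(\frac{141}{64} + \left(3 - 8\right) - 4\right) - 336\right)^{2} = \left(\left(\frac{141}{64} - 5 - 4\right) - 336\right)^{2} = \left(- \frac{435}{64} - 336\right)^{2} = \left(- \frac{21939}{64}\right)^{2} = \frac{481319721}{4096}$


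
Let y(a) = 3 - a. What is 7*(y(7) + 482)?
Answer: 3346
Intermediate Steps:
7*(y(7) + 482) = 7*((3 - 1*7) + 482) = 7*((3 - 7) + 482) = 7*(-4 + 482) = 7*478 = 3346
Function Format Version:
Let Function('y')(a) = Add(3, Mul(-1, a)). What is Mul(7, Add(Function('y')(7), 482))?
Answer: 3346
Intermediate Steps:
Mul(7, Add(Function('y')(7), 482)) = Mul(7, Add(Add(3, Mul(-1, 7)), 482)) = Mul(7, Add(Add(3, -7), 482)) = Mul(7, Add(-4, 482)) = Mul(7, 478) = 3346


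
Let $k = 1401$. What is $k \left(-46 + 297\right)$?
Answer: $351651$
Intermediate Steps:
$k \left(-46 + 297\right) = 1401 \left(-46 + 297\right) = 1401 \cdot 251 = 351651$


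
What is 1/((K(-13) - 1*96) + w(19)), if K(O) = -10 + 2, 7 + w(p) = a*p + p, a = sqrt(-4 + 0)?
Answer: -23/2477 - 19*I/4954 ≈ -0.0092854 - 0.0038353*I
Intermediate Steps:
a = 2*I (a = sqrt(-4) = 2*I ≈ 2.0*I)
w(p) = -7 + p + 2*I*p (w(p) = -7 + ((2*I)*p + p) = -7 + (2*I*p + p) = -7 + (p + 2*I*p) = -7 + p + 2*I*p)
K(O) = -8
1/((K(-13) - 1*96) + w(19)) = 1/((-8 - 1*96) + (-7 + 19 + 2*I*19)) = 1/((-8 - 96) + (-7 + 19 + 38*I)) = 1/(-104 + (12 + 38*I)) = 1/(-92 + 38*I) = (-92 - 38*I)/9908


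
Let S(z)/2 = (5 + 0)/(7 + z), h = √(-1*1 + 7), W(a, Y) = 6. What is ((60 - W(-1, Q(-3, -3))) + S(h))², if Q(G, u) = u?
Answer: 5722264/1849 - 47840*√6/1849 ≈ 3031.4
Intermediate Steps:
h = √6 (h = √(-1 + 7) = √6 ≈ 2.4495)
S(z) = 10/(7 + z) (S(z) = 2*((5 + 0)/(7 + z)) = 2*(5/(7 + z)) = 10/(7 + z))
((60 - W(-1, Q(-3, -3))) + S(h))² = ((60 - 1*6) + 10/(7 + √6))² = ((60 - 6) + 10/(7 + √6))² = (54 + 10/(7 + √6))²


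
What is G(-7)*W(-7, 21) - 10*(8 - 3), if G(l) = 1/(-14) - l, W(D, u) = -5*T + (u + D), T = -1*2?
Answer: 814/7 ≈ 116.29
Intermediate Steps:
T = -2
W(D, u) = 10 + D + u (W(D, u) = -5*(-2) + (u + D) = 10 + (D + u) = 10 + D + u)
G(l) = -1/14 - l
G(-7)*W(-7, 21) - 10*(8 - 3) = (-1/14 - 1*(-7))*(10 - 7 + 21) - 10*(8 - 3) = (-1/14 + 7)*24 - 10*5 = (97/14)*24 - 50 = 1164/7 - 50 = 814/7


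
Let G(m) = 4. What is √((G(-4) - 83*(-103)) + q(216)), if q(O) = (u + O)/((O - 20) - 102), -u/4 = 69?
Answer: √18892167/47 ≈ 92.479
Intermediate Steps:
u = -276 (u = -4*69 = -276)
q(O) = (-276 + O)/(-122 + O) (q(O) = (-276 + O)/((O - 20) - 102) = (-276 + O)/((-20 + O) - 102) = (-276 + O)/(-122 + O))
√((G(-4) - 83*(-103)) + q(216)) = √((4 - 83*(-103)) + (-276 + 216)/(-122 + 216)) = √((4 + 8549) - 60/94) = √(8553 + (1/94)*(-60)) = √(8553 - 30/47) = √(401961/47) = √18892167/47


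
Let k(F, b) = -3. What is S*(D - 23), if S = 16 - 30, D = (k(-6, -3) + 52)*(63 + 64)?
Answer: -86800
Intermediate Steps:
D = 6223 (D = (-3 + 52)*(63 + 64) = 49*127 = 6223)
S = -14
S*(D - 23) = -14*(6223 - 23) = -14*6200 = -86800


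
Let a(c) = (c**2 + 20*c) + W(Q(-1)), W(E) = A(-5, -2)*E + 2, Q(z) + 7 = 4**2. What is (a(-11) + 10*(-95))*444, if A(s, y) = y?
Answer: -472860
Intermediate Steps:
Q(z) = 9 (Q(z) = -7 + 4**2 = -7 + 16 = 9)
W(E) = 2 - 2*E (W(E) = -2*E + 2 = 2 - 2*E)
a(c) = -16 + c**2 + 20*c (a(c) = (c**2 + 20*c) + (2 - 2*9) = (c**2 + 20*c) + (2 - 18) = (c**2 + 20*c) - 16 = -16 + c**2 + 20*c)
(a(-11) + 10*(-95))*444 = ((-16 + (-11)**2 + 20*(-11)) + 10*(-95))*444 = ((-16 + 121 - 220) - 950)*444 = (-115 - 950)*444 = -1065*444 = -472860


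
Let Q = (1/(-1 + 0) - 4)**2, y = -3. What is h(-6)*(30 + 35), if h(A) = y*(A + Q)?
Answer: -3705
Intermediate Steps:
Q = 25 (Q = (1/(-1) - 4)**2 = (-1 - 4)**2 = (-5)**2 = 25)
h(A) = -75 - 3*A (h(A) = -3*(A + 25) = -3*(25 + A) = -75 - 3*A)
h(-6)*(30 + 35) = (-75 - 3*(-6))*(30 + 35) = (-75 + 18)*65 = -57*65 = -3705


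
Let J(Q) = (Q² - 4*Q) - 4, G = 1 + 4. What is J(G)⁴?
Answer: 1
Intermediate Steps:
G = 5
J(Q) = -4 + Q² - 4*Q
J(G)⁴ = (-4 + 5² - 4*5)⁴ = (-4 + 25 - 20)⁴ = 1⁴ = 1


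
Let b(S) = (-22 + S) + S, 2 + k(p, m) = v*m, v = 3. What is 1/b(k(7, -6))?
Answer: -1/62 ≈ -0.016129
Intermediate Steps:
k(p, m) = -2 + 3*m
b(S) = -22 + 2*S
1/b(k(7, -6)) = 1/(-22 + 2*(-2 + 3*(-6))) = 1/(-22 + 2*(-2 - 18)) = 1/(-22 + 2*(-20)) = 1/(-22 - 40) = 1/(-62) = -1/62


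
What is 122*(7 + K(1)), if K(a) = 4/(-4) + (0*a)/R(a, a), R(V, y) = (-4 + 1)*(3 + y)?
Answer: 732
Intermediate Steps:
R(V, y) = -9 - 3*y (R(V, y) = -3*(3 + y) = -9 - 3*y)
K(a) = -1 (K(a) = 4/(-4) + (0*a)/(-9 - 3*a) = 4*(-¼) + 0/(-9 - 3*a) = -1 + 0 = -1)
122*(7 + K(1)) = 122*(7 - 1) = 122*6 = 732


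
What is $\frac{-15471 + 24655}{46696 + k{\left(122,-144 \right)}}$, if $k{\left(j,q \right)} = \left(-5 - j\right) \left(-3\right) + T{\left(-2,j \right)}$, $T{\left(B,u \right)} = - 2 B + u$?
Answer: $\frac{9184}{47203} \approx 0.19456$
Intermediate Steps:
$T{\left(B,u \right)} = u - 2 B$
$k{\left(j,q \right)} = 19 + 4 j$ ($k{\left(j,q \right)} = \left(-5 - j\right) \left(-3\right) + \left(j - -4\right) = \left(15 + 3 j\right) + \left(j + 4\right) = \left(15 + 3 j\right) + \left(4 + j\right) = 19 + 4 j$)
$\frac{-15471 + 24655}{46696 + k{\left(122,-144 \right)}} = \frac{-15471 + 24655}{46696 + \left(19 + 4 \cdot 122\right)} = \frac{9184}{46696 + \left(19 + 488\right)} = \frac{9184}{46696 + 507} = \frac{9184}{47203}$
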